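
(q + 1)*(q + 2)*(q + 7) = q^3 + 10*q^2 + 23*q + 14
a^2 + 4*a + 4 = (a + 2)^2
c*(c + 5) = c^2 + 5*c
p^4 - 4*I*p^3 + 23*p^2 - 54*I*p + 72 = (p - 6*I)*(p - 3*I)*(p + I)*(p + 4*I)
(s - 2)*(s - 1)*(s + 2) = s^3 - s^2 - 4*s + 4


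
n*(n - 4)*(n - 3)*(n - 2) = n^4 - 9*n^3 + 26*n^2 - 24*n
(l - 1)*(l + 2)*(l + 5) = l^3 + 6*l^2 + 3*l - 10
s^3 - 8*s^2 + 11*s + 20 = (s - 5)*(s - 4)*(s + 1)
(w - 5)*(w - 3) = w^2 - 8*w + 15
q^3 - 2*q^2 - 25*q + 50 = (q - 5)*(q - 2)*(q + 5)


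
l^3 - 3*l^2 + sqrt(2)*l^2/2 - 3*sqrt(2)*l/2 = l*(l - 3)*(l + sqrt(2)/2)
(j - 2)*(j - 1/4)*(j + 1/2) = j^3 - 7*j^2/4 - 5*j/8 + 1/4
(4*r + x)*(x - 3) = 4*r*x - 12*r + x^2 - 3*x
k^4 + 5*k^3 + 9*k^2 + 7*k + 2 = (k + 1)^3*(k + 2)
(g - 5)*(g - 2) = g^2 - 7*g + 10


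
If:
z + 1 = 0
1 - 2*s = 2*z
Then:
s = 3/2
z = -1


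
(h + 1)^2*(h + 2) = h^3 + 4*h^2 + 5*h + 2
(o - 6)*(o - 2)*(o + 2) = o^3 - 6*o^2 - 4*o + 24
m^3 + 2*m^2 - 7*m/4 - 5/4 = (m - 1)*(m + 1/2)*(m + 5/2)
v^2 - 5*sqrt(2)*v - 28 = (v - 7*sqrt(2))*(v + 2*sqrt(2))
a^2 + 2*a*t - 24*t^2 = (a - 4*t)*(a + 6*t)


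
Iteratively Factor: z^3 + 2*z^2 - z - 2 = (z + 2)*(z^2 - 1) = (z - 1)*(z + 2)*(z + 1)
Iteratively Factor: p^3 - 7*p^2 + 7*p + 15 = (p - 3)*(p^2 - 4*p - 5) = (p - 5)*(p - 3)*(p + 1)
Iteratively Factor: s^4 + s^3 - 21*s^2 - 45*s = (s + 3)*(s^3 - 2*s^2 - 15*s) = (s + 3)^2*(s^2 - 5*s) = s*(s + 3)^2*(s - 5)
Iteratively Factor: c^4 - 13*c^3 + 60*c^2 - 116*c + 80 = (c - 4)*(c^3 - 9*c^2 + 24*c - 20) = (c - 4)*(c - 2)*(c^2 - 7*c + 10) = (c - 4)*(c - 2)^2*(c - 5)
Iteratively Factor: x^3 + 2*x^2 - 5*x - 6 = (x - 2)*(x^2 + 4*x + 3) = (x - 2)*(x + 1)*(x + 3)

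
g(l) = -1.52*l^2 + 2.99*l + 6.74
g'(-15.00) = 48.59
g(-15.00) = -380.11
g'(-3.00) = 12.11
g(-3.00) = -15.91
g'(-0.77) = 5.33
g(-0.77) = 3.54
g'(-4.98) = 18.13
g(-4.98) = -45.85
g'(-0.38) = 4.15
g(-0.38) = 5.38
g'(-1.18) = 6.58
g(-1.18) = 1.10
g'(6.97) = -18.20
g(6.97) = -46.26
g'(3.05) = -6.28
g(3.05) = 1.72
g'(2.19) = -3.67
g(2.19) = 6.00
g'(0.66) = 0.98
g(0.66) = 8.05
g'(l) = 2.99 - 3.04*l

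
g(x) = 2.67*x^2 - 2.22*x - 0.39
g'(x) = 5.34*x - 2.22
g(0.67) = -0.68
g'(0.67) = 1.36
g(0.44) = -0.85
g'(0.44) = 0.13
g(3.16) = 19.26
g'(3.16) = 14.65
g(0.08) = -0.55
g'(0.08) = -1.79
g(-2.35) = 19.57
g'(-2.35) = -14.77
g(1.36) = 1.53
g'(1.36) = 5.04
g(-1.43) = 8.24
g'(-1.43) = -9.86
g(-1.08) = 5.12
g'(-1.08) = -7.99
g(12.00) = 357.45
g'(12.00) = 61.86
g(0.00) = -0.39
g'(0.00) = -2.22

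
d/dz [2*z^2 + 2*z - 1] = 4*z + 2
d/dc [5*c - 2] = 5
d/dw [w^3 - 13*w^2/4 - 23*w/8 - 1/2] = 3*w^2 - 13*w/2 - 23/8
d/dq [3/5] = 0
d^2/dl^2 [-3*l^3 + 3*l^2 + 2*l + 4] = 6 - 18*l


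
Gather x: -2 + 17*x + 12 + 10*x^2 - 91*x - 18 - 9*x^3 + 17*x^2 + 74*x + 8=-9*x^3 + 27*x^2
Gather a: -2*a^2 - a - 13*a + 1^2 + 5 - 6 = -2*a^2 - 14*a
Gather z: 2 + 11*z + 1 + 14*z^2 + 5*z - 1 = 14*z^2 + 16*z + 2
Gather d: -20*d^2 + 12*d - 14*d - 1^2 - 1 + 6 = -20*d^2 - 2*d + 4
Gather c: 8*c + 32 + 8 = 8*c + 40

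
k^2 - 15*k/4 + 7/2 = (k - 2)*(k - 7/4)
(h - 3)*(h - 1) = h^2 - 4*h + 3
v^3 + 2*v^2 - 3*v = v*(v - 1)*(v + 3)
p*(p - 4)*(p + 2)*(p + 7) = p^4 + 5*p^3 - 22*p^2 - 56*p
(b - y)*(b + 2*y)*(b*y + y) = b^3*y + b^2*y^2 + b^2*y - 2*b*y^3 + b*y^2 - 2*y^3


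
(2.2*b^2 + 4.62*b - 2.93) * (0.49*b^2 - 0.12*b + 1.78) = 1.078*b^4 + 1.9998*b^3 + 1.9259*b^2 + 8.5752*b - 5.2154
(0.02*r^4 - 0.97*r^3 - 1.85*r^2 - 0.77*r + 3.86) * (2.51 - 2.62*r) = -0.0524*r^5 + 2.5916*r^4 + 2.4123*r^3 - 2.6261*r^2 - 12.0459*r + 9.6886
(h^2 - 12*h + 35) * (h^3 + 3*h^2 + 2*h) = h^5 - 9*h^4 + h^3 + 81*h^2 + 70*h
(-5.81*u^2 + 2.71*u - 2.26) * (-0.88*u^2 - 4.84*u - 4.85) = 5.1128*u^4 + 25.7356*u^3 + 17.0509*u^2 - 2.2051*u + 10.961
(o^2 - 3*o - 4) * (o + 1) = o^3 - 2*o^2 - 7*o - 4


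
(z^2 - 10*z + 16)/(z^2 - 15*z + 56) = (z - 2)/(z - 7)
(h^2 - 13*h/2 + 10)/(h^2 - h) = (h^2 - 13*h/2 + 10)/(h*(h - 1))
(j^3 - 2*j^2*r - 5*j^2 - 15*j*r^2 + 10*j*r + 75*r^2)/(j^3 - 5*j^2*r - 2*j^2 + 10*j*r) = (j^2 + 3*j*r - 5*j - 15*r)/(j*(j - 2))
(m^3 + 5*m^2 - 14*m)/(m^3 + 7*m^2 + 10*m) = (m^2 + 5*m - 14)/(m^2 + 7*m + 10)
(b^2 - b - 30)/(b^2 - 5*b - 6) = (b + 5)/(b + 1)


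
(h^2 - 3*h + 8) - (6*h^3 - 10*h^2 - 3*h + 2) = -6*h^3 + 11*h^2 + 6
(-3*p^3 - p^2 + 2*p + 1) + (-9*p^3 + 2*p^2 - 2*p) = -12*p^3 + p^2 + 1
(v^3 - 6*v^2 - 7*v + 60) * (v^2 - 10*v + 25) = v^5 - 16*v^4 + 78*v^3 - 20*v^2 - 775*v + 1500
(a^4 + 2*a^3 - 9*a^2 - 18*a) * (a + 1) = a^5 + 3*a^4 - 7*a^3 - 27*a^2 - 18*a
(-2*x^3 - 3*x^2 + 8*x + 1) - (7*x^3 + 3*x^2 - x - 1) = -9*x^3 - 6*x^2 + 9*x + 2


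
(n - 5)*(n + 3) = n^2 - 2*n - 15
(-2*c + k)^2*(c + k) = 4*c^3 - 3*c*k^2 + k^3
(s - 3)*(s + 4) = s^2 + s - 12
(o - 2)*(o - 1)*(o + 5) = o^3 + 2*o^2 - 13*o + 10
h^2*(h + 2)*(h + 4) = h^4 + 6*h^3 + 8*h^2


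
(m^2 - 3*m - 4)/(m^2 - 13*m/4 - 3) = 4*(m + 1)/(4*m + 3)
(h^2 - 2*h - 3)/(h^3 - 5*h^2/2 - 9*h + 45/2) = 2*(h + 1)/(2*h^2 + h - 15)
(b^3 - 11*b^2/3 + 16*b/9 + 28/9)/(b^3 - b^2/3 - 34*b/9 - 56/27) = 3*(b - 2)/(3*b + 4)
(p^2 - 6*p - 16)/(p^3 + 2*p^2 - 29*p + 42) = (p^2 - 6*p - 16)/(p^3 + 2*p^2 - 29*p + 42)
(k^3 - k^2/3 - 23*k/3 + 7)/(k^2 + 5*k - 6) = (k^2 + 2*k/3 - 7)/(k + 6)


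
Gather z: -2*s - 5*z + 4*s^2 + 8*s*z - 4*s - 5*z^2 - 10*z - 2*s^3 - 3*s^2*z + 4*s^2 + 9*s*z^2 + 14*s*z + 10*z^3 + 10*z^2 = -2*s^3 + 8*s^2 - 6*s + 10*z^3 + z^2*(9*s + 5) + z*(-3*s^2 + 22*s - 15)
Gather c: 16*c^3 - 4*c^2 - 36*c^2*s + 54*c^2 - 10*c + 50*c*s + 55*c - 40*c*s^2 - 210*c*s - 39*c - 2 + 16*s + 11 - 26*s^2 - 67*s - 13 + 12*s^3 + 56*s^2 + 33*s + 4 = 16*c^3 + c^2*(50 - 36*s) + c*(-40*s^2 - 160*s + 6) + 12*s^3 + 30*s^2 - 18*s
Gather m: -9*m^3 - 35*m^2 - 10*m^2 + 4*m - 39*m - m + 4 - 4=-9*m^3 - 45*m^2 - 36*m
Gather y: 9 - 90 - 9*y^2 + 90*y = -9*y^2 + 90*y - 81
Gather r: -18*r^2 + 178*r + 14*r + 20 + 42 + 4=-18*r^2 + 192*r + 66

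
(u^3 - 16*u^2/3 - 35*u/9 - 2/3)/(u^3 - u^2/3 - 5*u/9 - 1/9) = (u - 6)/(u - 1)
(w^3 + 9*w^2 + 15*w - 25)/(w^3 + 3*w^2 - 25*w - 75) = (w^2 + 4*w - 5)/(w^2 - 2*w - 15)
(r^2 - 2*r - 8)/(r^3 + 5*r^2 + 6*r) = (r - 4)/(r*(r + 3))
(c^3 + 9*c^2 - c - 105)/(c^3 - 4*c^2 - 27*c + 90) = (c + 7)/(c - 6)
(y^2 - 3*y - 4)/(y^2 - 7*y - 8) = (y - 4)/(y - 8)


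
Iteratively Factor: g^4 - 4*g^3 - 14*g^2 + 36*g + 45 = (g + 3)*(g^3 - 7*g^2 + 7*g + 15) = (g - 5)*(g + 3)*(g^2 - 2*g - 3) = (g - 5)*(g + 1)*(g + 3)*(g - 3)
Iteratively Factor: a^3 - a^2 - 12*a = (a)*(a^2 - a - 12) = a*(a - 4)*(a + 3)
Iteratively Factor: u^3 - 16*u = (u - 4)*(u^2 + 4*u) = u*(u - 4)*(u + 4)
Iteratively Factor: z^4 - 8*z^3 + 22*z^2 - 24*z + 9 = (z - 1)*(z^3 - 7*z^2 + 15*z - 9) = (z - 3)*(z - 1)*(z^2 - 4*z + 3) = (z - 3)^2*(z - 1)*(z - 1)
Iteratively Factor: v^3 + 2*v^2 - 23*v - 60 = (v + 3)*(v^2 - v - 20) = (v - 5)*(v + 3)*(v + 4)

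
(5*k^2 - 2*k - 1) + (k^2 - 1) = 6*k^2 - 2*k - 2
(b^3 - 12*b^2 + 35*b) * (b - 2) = b^4 - 14*b^3 + 59*b^2 - 70*b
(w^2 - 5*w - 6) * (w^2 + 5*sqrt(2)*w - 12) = w^4 - 5*w^3 + 5*sqrt(2)*w^3 - 25*sqrt(2)*w^2 - 18*w^2 - 30*sqrt(2)*w + 60*w + 72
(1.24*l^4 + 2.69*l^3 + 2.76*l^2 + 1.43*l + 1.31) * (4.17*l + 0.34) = 5.1708*l^5 + 11.6389*l^4 + 12.4238*l^3 + 6.9015*l^2 + 5.9489*l + 0.4454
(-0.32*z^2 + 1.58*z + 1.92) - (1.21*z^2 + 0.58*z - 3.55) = -1.53*z^2 + 1.0*z + 5.47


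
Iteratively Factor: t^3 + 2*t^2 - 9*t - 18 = (t - 3)*(t^2 + 5*t + 6) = (t - 3)*(t + 3)*(t + 2)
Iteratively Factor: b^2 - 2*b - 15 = (b + 3)*(b - 5)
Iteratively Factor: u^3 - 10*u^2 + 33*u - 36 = (u - 3)*(u^2 - 7*u + 12) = (u - 3)^2*(u - 4)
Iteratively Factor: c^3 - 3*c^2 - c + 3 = (c - 1)*(c^2 - 2*c - 3) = (c - 3)*(c - 1)*(c + 1)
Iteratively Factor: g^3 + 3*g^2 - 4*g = (g)*(g^2 + 3*g - 4) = g*(g + 4)*(g - 1)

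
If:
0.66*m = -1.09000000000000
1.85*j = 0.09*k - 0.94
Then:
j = 0.0486486486486487*k - 0.508108108108108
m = -1.65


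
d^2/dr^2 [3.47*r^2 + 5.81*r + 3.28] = 6.94000000000000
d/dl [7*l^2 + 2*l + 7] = 14*l + 2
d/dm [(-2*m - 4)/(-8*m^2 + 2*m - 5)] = 2*(-8*m^2 - 32*m + 9)/(64*m^4 - 32*m^3 + 84*m^2 - 20*m + 25)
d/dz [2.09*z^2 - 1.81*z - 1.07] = 4.18*z - 1.81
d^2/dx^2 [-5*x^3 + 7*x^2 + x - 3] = 14 - 30*x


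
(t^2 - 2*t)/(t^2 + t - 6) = t/(t + 3)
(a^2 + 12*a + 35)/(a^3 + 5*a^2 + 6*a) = (a^2 + 12*a + 35)/(a*(a^2 + 5*a + 6))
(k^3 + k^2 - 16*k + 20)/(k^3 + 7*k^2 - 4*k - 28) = (k^2 + 3*k - 10)/(k^2 + 9*k + 14)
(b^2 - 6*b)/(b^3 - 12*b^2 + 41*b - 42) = b*(b - 6)/(b^3 - 12*b^2 + 41*b - 42)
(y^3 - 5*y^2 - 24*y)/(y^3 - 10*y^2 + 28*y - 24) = y*(y^2 - 5*y - 24)/(y^3 - 10*y^2 + 28*y - 24)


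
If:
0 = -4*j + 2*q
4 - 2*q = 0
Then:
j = 1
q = 2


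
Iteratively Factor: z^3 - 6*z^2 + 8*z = (z)*(z^2 - 6*z + 8) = z*(z - 4)*(z - 2)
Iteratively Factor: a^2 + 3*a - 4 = (a + 4)*(a - 1)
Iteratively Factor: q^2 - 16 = (q - 4)*(q + 4)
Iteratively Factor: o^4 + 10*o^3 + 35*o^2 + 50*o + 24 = (o + 4)*(o^3 + 6*o^2 + 11*o + 6) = (o + 2)*(o + 4)*(o^2 + 4*o + 3) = (o + 2)*(o + 3)*(o + 4)*(o + 1)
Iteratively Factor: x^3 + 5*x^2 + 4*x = (x + 4)*(x^2 + x) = x*(x + 4)*(x + 1)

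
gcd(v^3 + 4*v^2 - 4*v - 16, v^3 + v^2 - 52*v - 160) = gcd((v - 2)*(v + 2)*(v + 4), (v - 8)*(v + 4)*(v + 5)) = v + 4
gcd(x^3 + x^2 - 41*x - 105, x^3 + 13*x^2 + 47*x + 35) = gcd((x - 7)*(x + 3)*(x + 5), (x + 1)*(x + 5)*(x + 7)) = x + 5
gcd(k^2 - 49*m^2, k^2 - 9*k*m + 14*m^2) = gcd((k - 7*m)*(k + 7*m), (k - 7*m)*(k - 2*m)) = k - 7*m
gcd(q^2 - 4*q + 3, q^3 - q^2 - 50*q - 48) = 1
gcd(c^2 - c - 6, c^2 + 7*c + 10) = c + 2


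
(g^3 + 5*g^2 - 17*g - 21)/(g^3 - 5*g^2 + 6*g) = (g^2 + 8*g + 7)/(g*(g - 2))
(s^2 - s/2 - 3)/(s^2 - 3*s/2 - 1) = (2*s + 3)/(2*s + 1)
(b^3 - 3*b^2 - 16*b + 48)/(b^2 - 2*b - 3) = (b^2 - 16)/(b + 1)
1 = 1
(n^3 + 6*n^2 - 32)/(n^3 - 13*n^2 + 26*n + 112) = (n^3 + 6*n^2 - 32)/(n^3 - 13*n^2 + 26*n + 112)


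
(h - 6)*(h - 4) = h^2 - 10*h + 24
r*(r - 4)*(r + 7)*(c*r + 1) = c*r^4 + 3*c*r^3 - 28*c*r^2 + r^3 + 3*r^2 - 28*r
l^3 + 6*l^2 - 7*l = l*(l - 1)*(l + 7)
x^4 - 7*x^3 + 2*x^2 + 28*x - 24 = (x - 6)*(x - 2)*(x - 1)*(x + 2)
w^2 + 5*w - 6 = (w - 1)*(w + 6)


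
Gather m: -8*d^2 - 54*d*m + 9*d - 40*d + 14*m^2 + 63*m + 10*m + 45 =-8*d^2 - 31*d + 14*m^2 + m*(73 - 54*d) + 45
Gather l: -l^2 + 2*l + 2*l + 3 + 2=-l^2 + 4*l + 5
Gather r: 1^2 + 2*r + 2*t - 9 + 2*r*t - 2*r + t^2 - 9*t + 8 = 2*r*t + t^2 - 7*t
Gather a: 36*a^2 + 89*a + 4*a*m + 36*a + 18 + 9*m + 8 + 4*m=36*a^2 + a*(4*m + 125) + 13*m + 26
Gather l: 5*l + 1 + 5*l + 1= 10*l + 2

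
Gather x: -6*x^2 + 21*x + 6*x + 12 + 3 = -6*x^2 + 27*x + 15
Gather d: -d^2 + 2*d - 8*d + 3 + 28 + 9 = -d^2 - 6*d + 40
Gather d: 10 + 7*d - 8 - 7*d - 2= 0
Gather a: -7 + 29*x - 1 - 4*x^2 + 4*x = -4*x^2 + 33*x - 8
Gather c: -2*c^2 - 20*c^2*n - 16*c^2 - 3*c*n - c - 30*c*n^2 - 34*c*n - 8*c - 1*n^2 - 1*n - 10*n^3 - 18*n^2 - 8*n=c^2*(-20*n - 18) + c*(-30*n^2 - 37*n - 9) - 10*n^3 - 19*n^2 - 9*n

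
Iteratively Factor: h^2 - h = (h)*(h - 1)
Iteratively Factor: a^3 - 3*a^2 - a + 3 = (a - 1)*(a^2 - 2*a - 3) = (a - 3)*(a - 1)*(a + 1)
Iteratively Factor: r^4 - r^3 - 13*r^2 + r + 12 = (r + 3)*(r^3 - 4*r^2 - r + 4) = (r - 1)*(r + 3)*(r^2 - 3*r - 4) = (r - 1)*(r + 1)*(r + 3)*(r - 4)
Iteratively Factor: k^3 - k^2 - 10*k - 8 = (k - 4)*(k^2 + 3*k + 2) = (k - 4)*(k + 1)*(k + 2)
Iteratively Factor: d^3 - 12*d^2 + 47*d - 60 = (d - 5)*(d^2 - 7*d + 12) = (d - 5)*(d - 3)*(d - 4)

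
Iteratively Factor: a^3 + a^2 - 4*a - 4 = (a + 1)*(a^2 - 4) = (a - 2)*(a + 1)*(a + 2)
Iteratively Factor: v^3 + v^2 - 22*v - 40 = (v + 2)*(v^2 - v - 20) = (v + 2)*(v + 4)*(v - 5)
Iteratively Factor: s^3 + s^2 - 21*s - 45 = (s + 3)*(s^2 - 2*s - 15) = (s - 5)*(s + 3)*(s + 3)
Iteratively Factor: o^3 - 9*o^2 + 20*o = (o - 5)*(o^2 - 4*o) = o*(o - 5)*(o - 4)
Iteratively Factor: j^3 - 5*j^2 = (j)*(j^2 - 5*j) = j*(j - 5)*(j)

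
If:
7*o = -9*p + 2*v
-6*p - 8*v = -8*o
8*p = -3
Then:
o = 63/80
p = -3/8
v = 171/160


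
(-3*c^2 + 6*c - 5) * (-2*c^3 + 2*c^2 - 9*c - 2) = 6*c^5 - 18*c^4 + 49*c^3 - 58*c^2 + 33*c + 10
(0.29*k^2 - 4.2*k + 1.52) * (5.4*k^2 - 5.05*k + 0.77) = 1.566*k^4 - 24.1445*k^3 + 29.6413*k^2 - 10.91*k + 1.1704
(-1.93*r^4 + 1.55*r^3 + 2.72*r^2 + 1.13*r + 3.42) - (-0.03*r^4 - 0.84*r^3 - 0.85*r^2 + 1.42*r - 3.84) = -1.9*r^4 + 2.39*r^3 + 3.57*r^2 - 0.29*r + 7.26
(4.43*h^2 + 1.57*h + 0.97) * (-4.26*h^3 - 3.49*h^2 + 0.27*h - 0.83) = -18.8718*h^5 - 22.1489*h^4 - 8.4154*h^3 - 6.6383*h^2 - 1.0412*h - 0.8051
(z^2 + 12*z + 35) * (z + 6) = z^3 + 18*z^2 + 107*z + 210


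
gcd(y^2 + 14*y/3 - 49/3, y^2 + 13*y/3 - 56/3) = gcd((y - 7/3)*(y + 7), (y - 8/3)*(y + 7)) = y + 7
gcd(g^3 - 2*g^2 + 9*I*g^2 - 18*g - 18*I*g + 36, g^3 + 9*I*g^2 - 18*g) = g^2 + 9*I*g - 18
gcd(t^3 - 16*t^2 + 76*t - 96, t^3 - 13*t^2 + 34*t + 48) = t^2 - 14*t + 48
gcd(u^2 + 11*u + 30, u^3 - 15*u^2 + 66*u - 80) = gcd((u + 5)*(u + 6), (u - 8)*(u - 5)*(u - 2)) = 1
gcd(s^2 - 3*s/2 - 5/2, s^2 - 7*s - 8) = s + 1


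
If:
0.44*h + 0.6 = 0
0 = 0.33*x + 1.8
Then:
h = -1.36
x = -5.45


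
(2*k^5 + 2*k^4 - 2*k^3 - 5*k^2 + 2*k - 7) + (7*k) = 2*k^5 + 2*k^4 - 2*k^3 - 5*k^2 + 9*k - 7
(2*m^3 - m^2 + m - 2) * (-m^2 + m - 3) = -2*m^5 + 3*m^4 - 8*m^3 + 6*m^2 - 5*m + 6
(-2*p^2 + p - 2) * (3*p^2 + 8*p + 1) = -6*p^4 - 13*p^3 - 15*p - 2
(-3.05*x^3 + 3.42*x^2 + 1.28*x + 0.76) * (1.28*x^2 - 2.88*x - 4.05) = -3.904*x^5 + 13.1616*x^4 + 4.1413*x^3 - 16.5646*x^2 - 7.3728*x - 3.078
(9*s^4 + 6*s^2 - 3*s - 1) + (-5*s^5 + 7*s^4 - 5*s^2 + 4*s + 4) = -5*s^5 + 16*s^4 + s^2 + s + 3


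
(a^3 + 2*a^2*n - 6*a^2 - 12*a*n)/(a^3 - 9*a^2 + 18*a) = (a + 2*n)/(a - 3)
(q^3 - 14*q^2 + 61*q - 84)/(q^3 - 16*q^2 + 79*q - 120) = (q^2 - 11*q + 28)/(q^2 - 13*q + 40)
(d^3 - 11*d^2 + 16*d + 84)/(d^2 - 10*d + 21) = (d^2 - 4*d - 12)/(d - 3)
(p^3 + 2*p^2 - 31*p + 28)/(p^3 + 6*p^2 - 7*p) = (p - 4)/p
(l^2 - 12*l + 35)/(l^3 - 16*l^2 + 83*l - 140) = 1/(l - 4)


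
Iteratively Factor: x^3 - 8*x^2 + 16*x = (x)*(x^2 - 8*x + 16) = x*(x - 4)*(x - 4)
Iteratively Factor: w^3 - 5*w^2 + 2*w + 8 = (w - 4)*(w^2 - w - 2) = (w - 4)*(w + 1)*(w - 2)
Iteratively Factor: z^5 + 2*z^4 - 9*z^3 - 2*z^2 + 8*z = (z + 1)*(z^4 + z^3 - 10*z^2 + 8*z) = z*(z + 1)*(z^3 + z^2 - 10*z + 8) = z*(z - 2)*(z + 1)*(z^2 + 3*z - 4) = z*(z - 2)*(z + 1)*(z + 4)*(z - 1)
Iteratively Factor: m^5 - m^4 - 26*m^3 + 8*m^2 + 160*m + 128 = (m + 1)*(m^4 - 2*m^3 - 24*m^2 + 32*m + 128) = (m + 1)*(m + 4)*(m^3 - 6*m^2 + 32) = (m - 4)*(m + 1)*(m + 4)*(m^2 - 2*m - 8) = (m - 4)^2*(m + 1)*(m + 4)*(m + 2)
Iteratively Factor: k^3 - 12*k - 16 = (k + 2)*(k^2 - 2*k - 8) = (k - 4)*(k + 2)*(k + 2)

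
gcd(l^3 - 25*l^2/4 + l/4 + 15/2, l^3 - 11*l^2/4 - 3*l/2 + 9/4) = l + 1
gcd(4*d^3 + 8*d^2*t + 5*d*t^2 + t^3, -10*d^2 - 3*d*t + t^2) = 2*d + t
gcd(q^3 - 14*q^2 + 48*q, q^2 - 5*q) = q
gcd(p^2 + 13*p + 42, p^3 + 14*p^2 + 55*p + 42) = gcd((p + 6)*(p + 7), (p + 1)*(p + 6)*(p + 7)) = p^2 + 13*p + 42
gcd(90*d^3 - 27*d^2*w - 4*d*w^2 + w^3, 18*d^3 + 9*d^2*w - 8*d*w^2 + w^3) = 18*d^2 - 9*d*w + w^2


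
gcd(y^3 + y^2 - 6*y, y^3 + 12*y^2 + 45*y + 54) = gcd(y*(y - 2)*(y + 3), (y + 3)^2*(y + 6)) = y + 3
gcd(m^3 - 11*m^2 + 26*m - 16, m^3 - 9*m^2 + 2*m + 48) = m - 8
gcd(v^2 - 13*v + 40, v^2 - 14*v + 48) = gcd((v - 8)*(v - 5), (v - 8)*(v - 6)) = v - 8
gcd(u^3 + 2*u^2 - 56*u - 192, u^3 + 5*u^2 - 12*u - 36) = u + 6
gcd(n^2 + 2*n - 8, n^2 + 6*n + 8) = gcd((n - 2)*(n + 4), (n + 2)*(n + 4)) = n + 4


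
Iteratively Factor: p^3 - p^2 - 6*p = (p)*(p^2 - p - 6) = p*(p - 3)*(p + 2)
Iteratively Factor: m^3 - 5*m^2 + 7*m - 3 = (m - 1)*(m^2 - 4*m + 3) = (m - 1)^2*(m - 3)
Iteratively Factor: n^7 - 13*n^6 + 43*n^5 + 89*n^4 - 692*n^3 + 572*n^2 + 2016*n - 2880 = (n - 4)*(n^6 - 9*n^5 + 7*n^4 + 117*n^3 - 224*n^2 - 324*n + 720) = (n - 4)^2*(n^5 - 5*n^4 - 13*n^3 + 65*n^2 + 36*n - 180) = (n - 5)*(n - 4)^2*(n^4 - 13*n^2 + 36) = (n - 5)*(n - 4)^2*(n - 3)*(n^3 + 3*n^2 - 4*n - 12) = (n - 5)*(n - 4)^2*(n - 3)*(n - 2)*(n^2 + 5*n + 6) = (n - 5)*(n - 4)^2*(n - 3)*(n - 2)*(n + 2)*(n + 3)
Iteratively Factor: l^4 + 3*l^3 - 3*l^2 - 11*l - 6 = (l - 2)*(l^3 + 5*l^2 + 7*l + 3) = (l - 2)*(l + 1)*(l^2 + 4*l + 3) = (l - 2)*(l + 1)*(l + 3)*(l + 1)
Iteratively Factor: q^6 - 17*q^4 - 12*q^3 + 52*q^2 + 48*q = (q)*(q^5 - 17*q^3 - 12*q^2 + 52*q + 48) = q*(q + 3)*(q^4 - 3*q^3 - 8*q^2 + 12*q + 16) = q*(q - 2)*(q + 3)*(q^3 - q^2 - 10*q - 8) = q*(q - 2)*(q + 1)*(q + 3)*(q^2 - 2*q - 8) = q*(q - 4)*(q - 2)*(q + 1)*(q + 3)*(q + 2)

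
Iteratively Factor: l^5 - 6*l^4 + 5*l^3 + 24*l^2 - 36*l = (l - 2)*(l^4 - 4*l^3 - 3*l^2 + 18*l) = (l - 3)*(l - 2)*(l^3 - l^2 - 6*l) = l*(l - 3)*(l - 2)*(l^2 - l - 6) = l*(l - 3)*(l - 2)*(l + 2)*(l - 3)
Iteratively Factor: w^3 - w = (w + 1)*(w^2 - w) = w*(w + 1)*(w - 1)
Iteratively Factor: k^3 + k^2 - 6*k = (k)*(k^2 + k - 6) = k*(k - 2)*(k + 3)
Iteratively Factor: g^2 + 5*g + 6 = (g + 2)*(g + 3)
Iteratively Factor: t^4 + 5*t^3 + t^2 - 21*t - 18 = (t + 3)*(t^3 + 2*t^2 - 5*t - 6) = (t - 2)*(t + 3)*(t^2 + 4*t + 3) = (t - 2)*(t + 3)^2*(t + 1)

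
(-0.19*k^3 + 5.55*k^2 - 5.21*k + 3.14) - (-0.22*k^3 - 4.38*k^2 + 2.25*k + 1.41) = 0.03*k^3 + 9.93*k^2 - 7.46*k + 1.73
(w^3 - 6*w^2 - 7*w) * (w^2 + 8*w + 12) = w^5 + 2*w^4 - 43*w^3 - 128*w^2 - 84*w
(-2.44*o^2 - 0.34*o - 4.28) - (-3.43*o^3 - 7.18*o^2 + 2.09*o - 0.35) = 3.43*o^3 + 4.74*o^2 - 2.43*o - 3.93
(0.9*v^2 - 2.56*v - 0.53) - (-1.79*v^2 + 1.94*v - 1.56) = 2.69*v^2 - 4.5*v + 1.03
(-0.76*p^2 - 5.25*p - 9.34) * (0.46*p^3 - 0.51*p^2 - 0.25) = -0.3496*p^5 - 2.0274*p^4 - 1.6189*p^3 + 4.9534*p^2 + 1.3125*p + 2.335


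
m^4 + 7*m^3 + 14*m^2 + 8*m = m*(m + 1)*(m + 2)*(m + 4)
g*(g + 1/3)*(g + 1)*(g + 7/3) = g^4 + 11*g^3/3 + 31*g^2/9 + 7*g/9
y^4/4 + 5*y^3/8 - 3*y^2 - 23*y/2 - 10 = (y/4 + 1/2)*(y - 4)*(y + 2)*(y + 5/2)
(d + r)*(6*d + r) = 6*d^2 + 7*d*r + r^2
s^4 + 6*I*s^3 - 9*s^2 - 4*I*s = s*(s + I)^2*(s + 4*I)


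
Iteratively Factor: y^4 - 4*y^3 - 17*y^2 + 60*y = (y - 3)*(y^3 - y^2 - 20*y) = y*(y - 3)*(y^2 - y - 20) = y*(y - 5)*(y - 3)*(y + 4)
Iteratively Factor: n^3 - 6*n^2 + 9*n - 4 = (n - 4)*(n^2 - 2*n + 1) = (n - 4)*(n - 1)*(n - 1)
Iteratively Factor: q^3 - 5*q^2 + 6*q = (q - 2)*(q^2 - 3*q) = (q - 3)*(q - 2)*(q)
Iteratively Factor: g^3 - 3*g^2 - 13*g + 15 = (g - 5)*(g^2 + 2*g - 3) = (g - 5)*(g + 3)*(g - 1)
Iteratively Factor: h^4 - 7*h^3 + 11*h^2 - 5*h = (h - 1)*(h^3 - 6*h^2 + 5*h) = (h - 1)^2*(h^2 - 5*h) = h*(h - 1)^2*(h - 5)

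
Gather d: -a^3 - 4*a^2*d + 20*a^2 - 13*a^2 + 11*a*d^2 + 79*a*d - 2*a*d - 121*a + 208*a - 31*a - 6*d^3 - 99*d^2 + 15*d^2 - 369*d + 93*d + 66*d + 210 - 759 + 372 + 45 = -a^3 + 7*a^2 + 56*a - 6*d^3 + d^2*(11*a - 84) + d*(-4*a^2 + 77*a - 210) - 132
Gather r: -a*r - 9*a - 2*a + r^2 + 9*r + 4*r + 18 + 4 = -11*a + r^2 + r*(13 - a) + 22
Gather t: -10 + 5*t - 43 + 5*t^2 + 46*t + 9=5*t^2 + 51*t - 44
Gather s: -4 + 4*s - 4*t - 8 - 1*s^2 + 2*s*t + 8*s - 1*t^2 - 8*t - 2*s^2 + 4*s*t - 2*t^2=-3*s^2 + s*(6*t + 12) - 3*t^2 - 12*t - 12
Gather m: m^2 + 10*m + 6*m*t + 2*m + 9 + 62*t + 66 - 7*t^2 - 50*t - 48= m^2 + m*(6*t + 12) - 7*t^2 + 12*t + 27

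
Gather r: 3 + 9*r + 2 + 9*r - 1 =18*r + 4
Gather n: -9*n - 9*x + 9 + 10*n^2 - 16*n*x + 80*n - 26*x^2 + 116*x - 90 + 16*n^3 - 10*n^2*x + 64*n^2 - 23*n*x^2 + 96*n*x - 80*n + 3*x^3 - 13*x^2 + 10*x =16*n^3 + n^2*(74 - 10*x) + n*(-23*x^2 + 80*x - 9) + 3*x^3 - 39*x^2 + 117*x - 81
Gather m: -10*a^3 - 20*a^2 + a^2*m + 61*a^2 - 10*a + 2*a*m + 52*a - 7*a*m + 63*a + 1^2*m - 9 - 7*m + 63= -10*a^3 + 41*a^2 + 105*a + m*(a^2 - 5*a - 6) + 54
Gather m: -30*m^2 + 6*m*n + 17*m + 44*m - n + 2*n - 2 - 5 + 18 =-30*m^2 + m*(6*n + 61) + n + 11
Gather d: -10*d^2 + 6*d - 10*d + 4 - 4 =-10*d^2 - 4*d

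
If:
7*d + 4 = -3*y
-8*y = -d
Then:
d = -32/59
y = -4/59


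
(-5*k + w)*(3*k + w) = -15*k^2 - 2*k*w + w^2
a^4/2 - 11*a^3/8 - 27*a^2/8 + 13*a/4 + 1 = (a/2 + 1)*(a - 4)*(a - 1)*(a + 1/4)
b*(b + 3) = b^2 + 3*b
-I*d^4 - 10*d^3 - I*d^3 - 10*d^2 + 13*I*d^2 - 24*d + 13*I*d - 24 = (d - 8*I)*(d - 3*I)*(d + I)*(-I*d - I)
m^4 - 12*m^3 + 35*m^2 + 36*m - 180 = (m - 6)*(m - 5)*(m - 3)*(m + 2)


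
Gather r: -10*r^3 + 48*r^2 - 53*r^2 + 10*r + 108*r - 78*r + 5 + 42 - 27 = -10*r^3 - 5*r^2 + 40*r + 20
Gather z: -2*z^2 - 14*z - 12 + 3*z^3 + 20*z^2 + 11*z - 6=3*z^3 + 18*z^2 - 3*z - 18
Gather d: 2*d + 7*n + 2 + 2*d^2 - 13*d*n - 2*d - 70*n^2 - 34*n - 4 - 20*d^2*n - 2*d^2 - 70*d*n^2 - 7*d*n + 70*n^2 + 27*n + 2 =-20*d^2*n + d*(-70*n^2 - 20*n)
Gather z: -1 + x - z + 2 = x - z + 1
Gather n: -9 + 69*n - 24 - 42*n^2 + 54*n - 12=-42*n^2 + 123*n - 45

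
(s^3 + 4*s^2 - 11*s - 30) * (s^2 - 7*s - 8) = s^5 - 3*s^4 - 47*s^3 + 15*s^2 + 298*s + 240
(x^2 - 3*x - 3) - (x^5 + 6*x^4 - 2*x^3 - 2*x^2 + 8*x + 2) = -x^5 - 6*x^4 + 2*x^3 + 3*x^2 - 11*x - 5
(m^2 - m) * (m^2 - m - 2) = m^4 - 2*m^3 - m^2 + 2*m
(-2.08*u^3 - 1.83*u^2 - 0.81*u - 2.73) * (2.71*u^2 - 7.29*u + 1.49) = -5.6368*u^5 + 10.2039*u^4 + 8.0464*u^3 - 4.2201*u^2 + 18.6948*u - 4.0677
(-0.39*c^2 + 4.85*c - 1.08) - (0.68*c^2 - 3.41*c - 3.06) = -1.07*c^2 + 8.26*c + 1.98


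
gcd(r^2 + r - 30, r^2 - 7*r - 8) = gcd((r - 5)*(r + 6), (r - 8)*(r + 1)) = 1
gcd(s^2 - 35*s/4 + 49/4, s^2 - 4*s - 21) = s - 7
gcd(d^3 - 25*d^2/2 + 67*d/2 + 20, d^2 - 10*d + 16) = d - 8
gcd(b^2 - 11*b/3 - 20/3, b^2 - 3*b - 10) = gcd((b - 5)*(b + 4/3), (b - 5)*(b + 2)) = b - 5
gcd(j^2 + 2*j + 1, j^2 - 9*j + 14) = 1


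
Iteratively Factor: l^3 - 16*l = (l)*(l^2 - 16) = l*(l + 4)*(l - 4)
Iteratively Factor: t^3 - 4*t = (t)*(t^2 - 4) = t*(t + 2)*(t - 2)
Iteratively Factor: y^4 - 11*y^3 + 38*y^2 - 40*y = (y - 5)*(y^3 - 6*y^2 + 8*y) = y*(y - 5)*(y^2 - 6*y + 8) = y*(y - 5)*(y - 4)*(y - 2)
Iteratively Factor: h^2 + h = (h + 1)*(h)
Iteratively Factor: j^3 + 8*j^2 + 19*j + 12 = (j + 1)*(j^2 + 7*j + 12) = (j + 1)*(j + 3)*(j + 4)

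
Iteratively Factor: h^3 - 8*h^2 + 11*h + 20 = (h - 5)*(h^2 - 3*h - 4) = (h - 5)*(h + 1)*(h - 4)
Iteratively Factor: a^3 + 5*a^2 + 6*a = (a + 2)*(a^2 + 3*a) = a*(a + 2)*(a + 3)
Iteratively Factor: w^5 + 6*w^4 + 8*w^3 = (w)*(w^4 + 6*w^3 + 8*w^2) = w^2*(w^3 + 6*w^2 + 8*w) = w^3*(w^2 + 6*w + 8) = w^3*(w + 2)*(w + 4)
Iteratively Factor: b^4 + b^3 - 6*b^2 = (b + 3)*(b^3 - 2*b^2) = b*(b + 3)*(b^2 - 2*b) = b*(b - 2)*(b + 3)*(b)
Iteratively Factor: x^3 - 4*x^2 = (x)*(x^2 - 4*x) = x^2*(x - 4)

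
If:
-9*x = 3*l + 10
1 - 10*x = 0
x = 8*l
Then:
No Solution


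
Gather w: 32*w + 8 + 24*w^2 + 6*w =24*w^2 + 38*w + 8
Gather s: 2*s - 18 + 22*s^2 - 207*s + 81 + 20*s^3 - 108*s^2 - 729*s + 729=20*s^3 - 86*s^2 - 934*s + 792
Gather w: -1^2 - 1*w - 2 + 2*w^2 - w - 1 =2*w^2 - 2*w - 4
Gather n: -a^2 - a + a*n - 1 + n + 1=-a^2 - a + n*(a + 1)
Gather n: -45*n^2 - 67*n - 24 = -45*n^2 - 67*n - 24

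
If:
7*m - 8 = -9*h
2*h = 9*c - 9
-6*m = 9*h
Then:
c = -5/27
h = -16/3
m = 8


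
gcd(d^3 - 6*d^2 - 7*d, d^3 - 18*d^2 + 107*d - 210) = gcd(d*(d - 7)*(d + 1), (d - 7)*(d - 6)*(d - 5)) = d - 7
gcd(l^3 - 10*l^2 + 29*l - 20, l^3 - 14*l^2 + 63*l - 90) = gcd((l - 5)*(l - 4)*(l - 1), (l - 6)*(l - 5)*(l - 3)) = l - 5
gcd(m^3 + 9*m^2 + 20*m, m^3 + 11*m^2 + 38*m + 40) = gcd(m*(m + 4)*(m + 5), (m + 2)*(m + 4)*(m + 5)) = m^2 + 9*m + 20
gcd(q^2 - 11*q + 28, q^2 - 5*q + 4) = q - 4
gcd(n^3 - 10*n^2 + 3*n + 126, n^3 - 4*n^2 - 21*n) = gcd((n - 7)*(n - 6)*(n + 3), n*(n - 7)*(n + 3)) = n^2 - 4*n - 21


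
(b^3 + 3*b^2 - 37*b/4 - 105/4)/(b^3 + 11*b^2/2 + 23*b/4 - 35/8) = 2*(b - 3)/(2*b - 1)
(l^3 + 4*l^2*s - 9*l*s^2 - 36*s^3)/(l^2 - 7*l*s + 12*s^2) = (-l^2 - 7*l*s - 12*s^2)/(-l + 4*s)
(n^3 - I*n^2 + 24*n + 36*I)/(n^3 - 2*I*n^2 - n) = (-n^3 + I*n^2 - 24*n - 36*I)/(n*(-n^2 + 2*I*n + 1))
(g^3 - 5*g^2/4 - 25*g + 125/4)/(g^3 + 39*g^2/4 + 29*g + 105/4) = (4*g^2 - 25*g + 25)/(4*g^2 + 19*g + 21)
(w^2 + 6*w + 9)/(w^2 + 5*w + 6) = (w + 3)/(w + 2)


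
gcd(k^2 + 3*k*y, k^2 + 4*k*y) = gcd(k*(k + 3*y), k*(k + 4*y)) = k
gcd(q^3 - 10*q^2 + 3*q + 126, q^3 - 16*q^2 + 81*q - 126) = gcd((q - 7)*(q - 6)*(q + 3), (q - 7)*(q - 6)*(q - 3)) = q^2 - 13*q + 42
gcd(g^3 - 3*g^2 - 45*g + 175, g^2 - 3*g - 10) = g - 5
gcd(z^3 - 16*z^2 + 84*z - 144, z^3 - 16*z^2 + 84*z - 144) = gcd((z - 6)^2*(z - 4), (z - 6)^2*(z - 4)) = z^3 - 16*z^2 + 84*z - 144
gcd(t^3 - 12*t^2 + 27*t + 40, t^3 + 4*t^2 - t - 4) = t + 1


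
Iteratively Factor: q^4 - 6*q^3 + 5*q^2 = (q - 5)*(q^3 - q^2) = q*(q - 5)*(q^2 - q) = q*(q - 5)*(q - 1)*(q)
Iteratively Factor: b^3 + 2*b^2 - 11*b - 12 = (b + 4)*(b^2 - 2*b - 3) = (b - 3)*(b + 4)*(b + 1)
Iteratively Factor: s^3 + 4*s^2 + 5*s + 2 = (s + 2)*(s^2 + 2*s + 1) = (s + 1)*(s + 2)*(s + 1)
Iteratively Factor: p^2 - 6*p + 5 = (p - 5)*(p - 1)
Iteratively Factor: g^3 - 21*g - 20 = (g + 4)*(g^2 - 4*g - 5) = (g - 5)*(g + 4)*(g + 1)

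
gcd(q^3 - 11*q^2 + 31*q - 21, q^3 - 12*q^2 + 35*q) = q - 7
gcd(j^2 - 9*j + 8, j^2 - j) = j - 1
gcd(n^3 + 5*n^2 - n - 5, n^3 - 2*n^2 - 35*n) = n + 5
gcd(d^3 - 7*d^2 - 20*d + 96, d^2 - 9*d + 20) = 1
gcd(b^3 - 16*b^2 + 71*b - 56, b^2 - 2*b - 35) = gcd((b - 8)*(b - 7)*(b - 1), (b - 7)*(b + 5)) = b - 7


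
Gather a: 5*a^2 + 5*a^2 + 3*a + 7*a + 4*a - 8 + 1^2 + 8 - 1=10*a^2 + 14*a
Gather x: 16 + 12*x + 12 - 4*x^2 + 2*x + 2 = -4*x^2 + 14*x + 30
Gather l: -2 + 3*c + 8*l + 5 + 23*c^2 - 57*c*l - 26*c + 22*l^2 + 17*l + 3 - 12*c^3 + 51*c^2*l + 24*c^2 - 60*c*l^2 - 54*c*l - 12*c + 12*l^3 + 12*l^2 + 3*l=-12*c^3 + 47*c^2 - 35*c + 12*l^3 + l^2*(34 - 60*c) + l*(51*c^2 - 111*c + 28) + 6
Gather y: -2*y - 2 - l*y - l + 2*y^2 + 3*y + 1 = -l + 2*y^2 + y*(1 - l) - 1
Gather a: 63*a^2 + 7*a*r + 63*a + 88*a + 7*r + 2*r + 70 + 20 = 63*a^2 + a*(7*r + 151) + 9*r + 90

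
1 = 1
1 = 1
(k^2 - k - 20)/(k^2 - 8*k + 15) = (k + 4)/(k - 3)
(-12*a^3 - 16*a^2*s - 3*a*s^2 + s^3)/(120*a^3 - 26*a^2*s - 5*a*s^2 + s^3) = (2*a^2 + 3*a*s + s^2)/(-20*a^2 + a*s + s^2)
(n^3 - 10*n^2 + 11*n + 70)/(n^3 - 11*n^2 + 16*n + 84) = (n - 5)/(n - 6)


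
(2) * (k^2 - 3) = 2*k^2 - 6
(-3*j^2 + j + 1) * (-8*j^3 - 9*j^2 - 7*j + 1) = 24*j^5 + 19*j^4 + 4*j^3 - 19*j^2 - 6*j + 1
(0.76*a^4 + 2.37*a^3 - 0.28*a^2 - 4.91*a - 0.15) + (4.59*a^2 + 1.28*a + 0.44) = 0.76*a^4 + 2.37*a^3 + 4.31*a^2 - 3.63*a + 0.29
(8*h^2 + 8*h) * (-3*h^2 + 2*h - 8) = -24*h^4 - 8*h^3 - 48*h^2 - 64*h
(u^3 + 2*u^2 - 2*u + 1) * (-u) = -u^4 - 2*u^3 + 2*u^2 - u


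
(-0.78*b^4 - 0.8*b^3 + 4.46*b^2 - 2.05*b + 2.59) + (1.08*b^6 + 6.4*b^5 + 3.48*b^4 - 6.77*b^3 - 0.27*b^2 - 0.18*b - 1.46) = 1.08*b^6 + 6.4*b^5 + 2.7*b^4 - 7.57*b^3 + 4.19*b^2 - 2.23*b + 1.13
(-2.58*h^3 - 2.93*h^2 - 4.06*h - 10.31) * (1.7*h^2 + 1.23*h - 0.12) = -4.386*h^5 - 8.1544*h^4 - 10.1963*h^3 - 22.1692*h^2 - 12.1941*h + 1.2372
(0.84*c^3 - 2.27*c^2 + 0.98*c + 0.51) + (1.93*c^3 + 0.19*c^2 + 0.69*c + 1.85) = 2.77*c^3 - 2.08*c^2 + 1.67*c + 2.36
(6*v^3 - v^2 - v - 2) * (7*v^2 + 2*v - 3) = 42*v^5 + 5*v^4 - 27*v^3 - 13*v^2 - v + 6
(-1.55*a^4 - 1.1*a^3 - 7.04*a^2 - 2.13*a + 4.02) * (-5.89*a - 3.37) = 9.1295*a^5 + 11.7025*a^4 + 45.1726*a^3 + 36.2705*a^2 - 16.4997*a - 13.5474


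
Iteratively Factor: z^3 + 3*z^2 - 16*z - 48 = (z - 4)*(z^2 + 7*z + 12) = (z - 4)*(z + 4)*(z + 3)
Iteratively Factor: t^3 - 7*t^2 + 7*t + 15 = (t - 3)*(t^2 - 4*t - 5) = (t - 3)*(t + 1)*(t - 5)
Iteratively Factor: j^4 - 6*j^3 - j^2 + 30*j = (j - 5)*(j^3 - j^2 - 6*j) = (j - 5)*(j - 3)*(j^2 + 2*j) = (j - 5)*(j - 3)*(j + 2)*(j)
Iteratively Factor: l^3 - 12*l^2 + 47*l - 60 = (l - 5)*(l^2 - 7*l + 12) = (l - 5)*(l - 4)*(l - 3)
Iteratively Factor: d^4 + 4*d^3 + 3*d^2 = (d + 1)*(d^3 + 3*d^2) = d*(d + 1)*(d^2 + 3*d) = d^2*(d + 1)*(d + 3)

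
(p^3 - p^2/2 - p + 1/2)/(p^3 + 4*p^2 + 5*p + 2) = (2*p^2 - 3*p + 1)/(2*(p^2 + 3*p + 2))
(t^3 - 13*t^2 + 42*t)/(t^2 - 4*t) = (t^2 - 13*t + 42)/(t - 4)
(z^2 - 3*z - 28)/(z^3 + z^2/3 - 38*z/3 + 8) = 3*(z - 7)/(3*z^2 - 11*z + 6)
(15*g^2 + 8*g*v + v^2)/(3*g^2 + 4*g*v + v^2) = (5*g + v)/(g + v)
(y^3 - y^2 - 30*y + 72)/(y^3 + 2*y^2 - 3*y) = (y^3 - y^2 - 30*y + 72)/(y*(y^2 + 2*y - 3))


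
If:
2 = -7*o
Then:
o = -2/7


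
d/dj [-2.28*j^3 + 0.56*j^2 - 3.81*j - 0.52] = -6.84*j^2 + 1.12*j - 3.81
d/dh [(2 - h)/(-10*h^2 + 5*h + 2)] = 2*(-5*h^2 + 20*h - 6)/(100*h^4 - 100*h^3 - 15*h^2 + 20*h + 4)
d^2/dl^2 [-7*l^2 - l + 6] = -14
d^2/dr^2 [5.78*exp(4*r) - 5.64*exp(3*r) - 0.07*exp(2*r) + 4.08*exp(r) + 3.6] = (92.48*exp(3*r) - 50.76*exp(2*r) - 0.28*exp(r) + 4.08)*exp(r)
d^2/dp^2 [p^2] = 2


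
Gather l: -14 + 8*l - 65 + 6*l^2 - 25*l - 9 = 6*l^2 - 17*l - 88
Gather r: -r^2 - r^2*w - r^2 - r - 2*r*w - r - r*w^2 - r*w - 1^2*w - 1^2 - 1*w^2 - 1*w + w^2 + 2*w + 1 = r^2*(-w - 2) + r*(-w^2 - 3*w - 2)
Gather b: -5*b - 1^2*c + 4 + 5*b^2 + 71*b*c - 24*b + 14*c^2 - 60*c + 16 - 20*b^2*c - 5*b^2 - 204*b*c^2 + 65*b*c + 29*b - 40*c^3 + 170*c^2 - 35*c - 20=-20*b^2*c + b*(-204*c^2 + 136*c) - 40*c^3 + 184*c^2 - 96*c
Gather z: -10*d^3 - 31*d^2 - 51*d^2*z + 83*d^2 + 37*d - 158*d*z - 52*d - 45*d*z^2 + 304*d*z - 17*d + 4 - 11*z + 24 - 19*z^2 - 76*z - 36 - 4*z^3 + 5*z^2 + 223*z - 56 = -10*d^3 + 52*d^2 - 32*d - 4*z^3 + z^2*(-45*d - 14) + z*(-51*d^2 + 146*d + 136) - 64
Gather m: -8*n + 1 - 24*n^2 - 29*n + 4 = -24*n^2 - 37*n + 5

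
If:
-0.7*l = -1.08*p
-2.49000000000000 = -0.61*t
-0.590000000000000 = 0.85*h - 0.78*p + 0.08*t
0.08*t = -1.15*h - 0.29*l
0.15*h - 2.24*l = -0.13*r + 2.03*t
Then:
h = -0.52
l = 0.94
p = 0.61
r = 80.50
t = 4.08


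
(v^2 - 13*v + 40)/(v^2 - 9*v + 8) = (v - 5)/(v - 1)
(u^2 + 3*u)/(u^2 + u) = (u + 3)/(u + 1)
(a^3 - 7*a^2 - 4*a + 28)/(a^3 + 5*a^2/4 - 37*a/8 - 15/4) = 8*(a^2 - 5*a - 14)/(8*a^2 + 26*a + 15)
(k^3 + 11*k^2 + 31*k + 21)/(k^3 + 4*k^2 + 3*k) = (k + 7)/k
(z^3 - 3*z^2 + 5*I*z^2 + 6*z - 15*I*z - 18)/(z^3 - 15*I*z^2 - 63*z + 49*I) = (z^2 + z*(-3 + 6*I) - 18*I)/(z^2 - 14*I*z - 49)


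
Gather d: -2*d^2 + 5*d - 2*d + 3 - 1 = -2*d^2 + 3*d + 2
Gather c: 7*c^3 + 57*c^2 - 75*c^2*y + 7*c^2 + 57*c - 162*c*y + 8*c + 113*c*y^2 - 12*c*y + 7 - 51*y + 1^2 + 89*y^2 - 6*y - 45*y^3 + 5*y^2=7*c^3 + c^2*(64 - 75*y) + c*(113*y^2 - 174*y + 65) - 45*y^3 + 94*y^2 - 57*y + 8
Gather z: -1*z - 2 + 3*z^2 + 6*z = 3*z^2 + 5*z - 2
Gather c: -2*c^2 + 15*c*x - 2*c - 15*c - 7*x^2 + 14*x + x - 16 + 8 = -2*c^2 + c*(15*x - 17) - 7*x^2 + 15*x - 8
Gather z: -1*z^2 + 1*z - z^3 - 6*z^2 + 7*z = -z^3 - 7*z^2 + 8*z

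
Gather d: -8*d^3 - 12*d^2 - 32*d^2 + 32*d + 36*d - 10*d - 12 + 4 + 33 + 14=-8*d^3 - 44*d^2 + 58*d + 39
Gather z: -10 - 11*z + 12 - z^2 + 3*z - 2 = -z^2 - 8*z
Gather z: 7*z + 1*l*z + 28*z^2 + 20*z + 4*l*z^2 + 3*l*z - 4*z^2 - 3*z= z^2*(4*l + 24) + z*(4*l + 24)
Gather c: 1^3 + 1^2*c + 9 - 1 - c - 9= 0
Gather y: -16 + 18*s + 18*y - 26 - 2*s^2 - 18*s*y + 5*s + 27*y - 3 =-2*s^2 + 23*s + y*(45 - 18*s) - 45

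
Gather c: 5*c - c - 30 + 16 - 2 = 4*c - 16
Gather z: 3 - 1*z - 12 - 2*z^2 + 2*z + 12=-2*z^2 + z + 3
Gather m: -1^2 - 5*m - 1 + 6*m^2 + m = 6*m^2 - 4*m - 2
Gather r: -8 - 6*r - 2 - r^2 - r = -r^2 - 7*r - 10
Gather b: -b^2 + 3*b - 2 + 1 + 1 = -b^2 + 3*b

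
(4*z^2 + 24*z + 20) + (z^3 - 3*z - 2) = z^3 + 4*z^2 + 21*z + 18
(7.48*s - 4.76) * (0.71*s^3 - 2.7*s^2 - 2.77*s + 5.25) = 5.3108*s^4 - 23.5756*s^3 - 7.8676*s^2 + 52.4552*s - 24.99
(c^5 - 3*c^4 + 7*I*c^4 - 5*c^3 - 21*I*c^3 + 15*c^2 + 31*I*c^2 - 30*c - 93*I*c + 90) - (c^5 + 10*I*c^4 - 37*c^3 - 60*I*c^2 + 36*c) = -3*c^4 - 3*I*c^4 + 32*c^3 - 21*I*c^3 + 15*c^2 + 91*I*c^2 - 66*c - 93*I*c + 90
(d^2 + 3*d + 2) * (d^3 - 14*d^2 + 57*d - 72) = d^5 - 11*d^4 + 17*d^3 + 71*d^2 - 102*d - 144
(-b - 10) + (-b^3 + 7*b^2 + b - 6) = -b^3 + 7*b^2 - 16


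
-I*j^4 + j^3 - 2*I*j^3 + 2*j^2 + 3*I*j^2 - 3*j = j*(j - 1)*(j + 3)*(-I*j + 1)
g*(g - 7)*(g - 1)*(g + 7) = g^4 - g^3 - 49*g^2 + 49*g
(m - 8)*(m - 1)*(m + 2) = m^3 - 7*m^2 - 10*m + 16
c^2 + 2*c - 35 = (c - 5)*(c + 7)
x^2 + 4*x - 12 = (x - 2)*(x + 6)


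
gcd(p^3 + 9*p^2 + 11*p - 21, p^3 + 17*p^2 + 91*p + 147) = p^2 + 10*p + 21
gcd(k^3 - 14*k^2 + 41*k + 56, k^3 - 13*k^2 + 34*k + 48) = k^2 - 7*k - 8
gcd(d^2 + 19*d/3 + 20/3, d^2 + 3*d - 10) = d + 5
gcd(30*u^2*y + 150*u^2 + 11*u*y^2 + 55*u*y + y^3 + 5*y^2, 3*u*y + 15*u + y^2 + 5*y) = y + 5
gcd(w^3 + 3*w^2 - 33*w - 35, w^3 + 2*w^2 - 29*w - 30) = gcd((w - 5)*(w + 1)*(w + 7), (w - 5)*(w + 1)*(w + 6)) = w^2 - 4*w - 5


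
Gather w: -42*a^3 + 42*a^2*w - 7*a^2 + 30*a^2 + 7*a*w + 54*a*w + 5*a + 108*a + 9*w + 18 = -42*a^3 + 23*a^2 + 113*a + w*(42*a^2 + 61*a + 9) + 18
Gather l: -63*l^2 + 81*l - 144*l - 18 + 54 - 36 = -63*l^2 - 63*l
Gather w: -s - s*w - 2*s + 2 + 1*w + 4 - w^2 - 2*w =-3*s - w^2 + w*(-s - 1) + 6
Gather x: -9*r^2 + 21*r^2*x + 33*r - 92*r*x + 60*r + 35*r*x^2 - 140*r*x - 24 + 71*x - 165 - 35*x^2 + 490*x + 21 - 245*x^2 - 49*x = -9*r^2 + 93*r + x^2*(35*r - 280) + x*(21*r^2 - 232*r + 512) - 168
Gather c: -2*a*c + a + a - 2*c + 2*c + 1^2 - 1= -2*a*c + 2*a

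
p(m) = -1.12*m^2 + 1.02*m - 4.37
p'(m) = 1.02 - 2.24*m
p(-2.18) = -11.92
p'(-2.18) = 5.90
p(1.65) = -5.74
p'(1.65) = -2.68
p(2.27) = -7.83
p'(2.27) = -4.06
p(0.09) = -4.29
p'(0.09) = 0.82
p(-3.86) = -24.99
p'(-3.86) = 9.67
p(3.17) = -12.39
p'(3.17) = -6.08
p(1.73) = -5.96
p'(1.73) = -2.86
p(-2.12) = -11.57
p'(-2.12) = 5.77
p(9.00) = -85.91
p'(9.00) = -19.14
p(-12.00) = -177.89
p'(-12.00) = 27.90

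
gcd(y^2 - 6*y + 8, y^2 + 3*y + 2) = 1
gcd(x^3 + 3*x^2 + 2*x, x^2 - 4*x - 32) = 1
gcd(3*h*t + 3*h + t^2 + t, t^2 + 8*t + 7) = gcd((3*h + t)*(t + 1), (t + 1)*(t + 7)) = t + 1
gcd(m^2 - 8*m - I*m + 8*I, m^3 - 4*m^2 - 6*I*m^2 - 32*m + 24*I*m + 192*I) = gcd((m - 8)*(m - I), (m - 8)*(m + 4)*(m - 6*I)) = m - 8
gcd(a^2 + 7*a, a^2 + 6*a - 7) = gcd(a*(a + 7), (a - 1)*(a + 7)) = a + 7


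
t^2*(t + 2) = t^3 + 2*t^2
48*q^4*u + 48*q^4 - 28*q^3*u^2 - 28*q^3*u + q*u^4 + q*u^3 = (-4*q + u)*(-2*q + u)*(6*q + u)*(q*u + q)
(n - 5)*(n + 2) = n^2 - 3*n - 10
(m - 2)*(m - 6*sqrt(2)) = m^2 - 6*sqrt(2)*m - 2*m + 12*sqrt(2)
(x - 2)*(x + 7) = x^2 + 5*x - 14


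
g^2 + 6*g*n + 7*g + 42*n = (g + 7)*(g + 6*n)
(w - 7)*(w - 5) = w^2 - 12*w + 35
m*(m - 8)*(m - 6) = m^3 - 14*m^2 + 48*m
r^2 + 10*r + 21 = (r + 3)*(r + 7)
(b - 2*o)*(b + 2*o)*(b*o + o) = b^3*o + b^2*o - 4*b*o^3 - 4*o^3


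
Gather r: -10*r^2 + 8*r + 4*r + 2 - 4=-10*r^2 + 12*r - 2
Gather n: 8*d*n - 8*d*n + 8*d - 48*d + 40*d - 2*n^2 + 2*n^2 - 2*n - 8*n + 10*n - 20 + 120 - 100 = 0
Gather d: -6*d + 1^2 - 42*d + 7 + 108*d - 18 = 60*d - 10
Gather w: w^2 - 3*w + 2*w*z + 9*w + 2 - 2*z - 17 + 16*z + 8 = w^2 + w*(2*z + 6) + 14*z - 7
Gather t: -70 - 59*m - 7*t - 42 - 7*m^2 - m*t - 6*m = -7*m^2 - 65*m + t*(-m - 7) - 112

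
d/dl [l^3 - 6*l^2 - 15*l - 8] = 3*l^2 - 12*l - 15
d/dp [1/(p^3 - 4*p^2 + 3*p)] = (-3*p^2 + 8*p - 3)/(p^2*(p^2 - 4*p + 3)^2)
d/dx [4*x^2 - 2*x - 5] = 8*x - 2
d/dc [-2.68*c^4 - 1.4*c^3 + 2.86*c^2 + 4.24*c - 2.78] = -10.72*c^3 - 4.2*c^2 + 5.72*c + 4.24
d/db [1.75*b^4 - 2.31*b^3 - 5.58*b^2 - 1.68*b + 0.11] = 7.0*b^3 - 6.93*b^2 - 11.16*b - 1.68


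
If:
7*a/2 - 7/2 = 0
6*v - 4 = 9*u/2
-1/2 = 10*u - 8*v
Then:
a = 1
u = 29/24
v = 151/96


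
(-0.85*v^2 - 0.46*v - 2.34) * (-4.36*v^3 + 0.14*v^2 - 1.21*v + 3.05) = 3.706*v^5 + 1.8866*v^4 + 11.1665*v^3 - 2.3635*v^2 + 1.4284*v - 7.137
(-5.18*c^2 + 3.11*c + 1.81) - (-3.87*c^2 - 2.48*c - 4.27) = -1.31*c^2 + 5.59*c + 6.08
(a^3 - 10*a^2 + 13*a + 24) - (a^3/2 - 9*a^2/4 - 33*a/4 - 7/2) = a^3/2 - 31*a^2/4 + 85*a/4 + 55/2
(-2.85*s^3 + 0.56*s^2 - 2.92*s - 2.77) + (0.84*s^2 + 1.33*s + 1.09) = -2.85*s^3 + 1.4*s^2 - 1.59*s - 1.68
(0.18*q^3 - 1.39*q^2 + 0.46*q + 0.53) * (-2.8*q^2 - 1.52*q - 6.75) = -0.504*q^5 + 3.6184*q^4 - 0.3902*q^3 + 7.1993*q^2 - 3.9106*q - 3.5775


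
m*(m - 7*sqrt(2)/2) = m^2 - 7*sqrt(2)*m/2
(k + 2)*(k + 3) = k^2 + 5*k + 6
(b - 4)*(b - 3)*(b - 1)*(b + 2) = b^4 - 6*b^3 + 3*b^2 + 26*b - 24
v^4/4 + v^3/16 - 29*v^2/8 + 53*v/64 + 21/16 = (v/4 + 1)*(v - 7/2)*(v - 3/4)*(v + 1/2)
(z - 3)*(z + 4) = z^2 + z - 12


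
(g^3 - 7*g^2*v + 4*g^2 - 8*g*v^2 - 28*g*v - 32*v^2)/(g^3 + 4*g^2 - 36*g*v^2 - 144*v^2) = (-g^2 + 7*g*v + 8*v^2)/(-g^2 + 36*v^2)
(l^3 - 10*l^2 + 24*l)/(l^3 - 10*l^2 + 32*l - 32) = l*(l - 6)/(l^2 - 6*l + 8)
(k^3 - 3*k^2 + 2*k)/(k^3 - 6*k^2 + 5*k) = (k - 2)/(k - 5)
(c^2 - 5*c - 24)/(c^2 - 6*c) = (c^2 - 5*c - 24)/(c*(c - 6))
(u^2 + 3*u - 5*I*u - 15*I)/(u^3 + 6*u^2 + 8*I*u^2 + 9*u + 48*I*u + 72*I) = (u - 5*I)/(u^2 + u*(3 + 8*I) + 24*I)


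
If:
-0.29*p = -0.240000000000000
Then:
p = 0.83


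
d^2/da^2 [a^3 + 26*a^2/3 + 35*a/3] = 6*a + 52/3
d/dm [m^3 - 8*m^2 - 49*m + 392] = 3*m^2 - 16*m - 49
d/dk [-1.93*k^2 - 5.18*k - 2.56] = -3.86*k - 5.18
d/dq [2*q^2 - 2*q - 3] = 4*q - 2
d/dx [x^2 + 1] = 2*x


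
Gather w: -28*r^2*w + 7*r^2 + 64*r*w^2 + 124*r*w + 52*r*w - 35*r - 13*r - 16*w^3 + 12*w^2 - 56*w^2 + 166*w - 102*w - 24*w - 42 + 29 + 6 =7*r^2 - 48*r - 16*w^3 + w^2*(64*r - 44) + w*(-28*r^2 + 176*r + 40) - 7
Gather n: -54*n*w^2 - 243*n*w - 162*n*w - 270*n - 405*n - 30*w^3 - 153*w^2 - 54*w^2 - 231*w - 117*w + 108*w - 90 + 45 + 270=n*(-54*w^2 - 405*w - 675) - 30*w^3 - 207*w^2 - 240*w + 225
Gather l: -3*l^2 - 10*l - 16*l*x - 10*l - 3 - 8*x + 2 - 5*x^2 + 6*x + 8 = -3*l^2 + l*(-16*x - 20) - 5*x^2 - 2*x + 7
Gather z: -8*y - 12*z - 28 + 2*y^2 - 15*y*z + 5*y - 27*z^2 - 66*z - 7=2*y^2 - 3*y - 27*z^2 + z*(-15*y - 78) - 35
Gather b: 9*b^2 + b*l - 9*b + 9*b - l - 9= 9*b^2 + b*l - l - 9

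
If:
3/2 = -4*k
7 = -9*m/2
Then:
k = -3/8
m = -14/9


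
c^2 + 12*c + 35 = (c + 5)*(c + 7)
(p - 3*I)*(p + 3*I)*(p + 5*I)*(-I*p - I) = -I*p^4 + 5*p^3 - I*p^3 + 5*p^2 - 9*I*p^2 + 45*p - 9*I*p + 45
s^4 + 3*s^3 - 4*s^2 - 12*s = s*(s - 2)*(s + 2)*(s + 3)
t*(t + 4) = t^2 + 4*t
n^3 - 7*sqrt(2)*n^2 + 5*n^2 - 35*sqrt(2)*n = n*(n + 5)*(n - 7*sqrt(2))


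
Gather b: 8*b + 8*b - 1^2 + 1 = 16*b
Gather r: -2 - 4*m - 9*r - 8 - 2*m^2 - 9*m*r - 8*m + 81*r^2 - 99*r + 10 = -2*m^2 - 12*m + 81*r^2 + r*(-9*m - 108)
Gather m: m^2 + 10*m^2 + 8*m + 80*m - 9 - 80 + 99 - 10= 11*m^2 + 88*m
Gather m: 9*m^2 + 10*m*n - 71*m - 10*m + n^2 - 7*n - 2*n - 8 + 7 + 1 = 9*m^2 + m*(10*n - 81) + n^2 - 9*n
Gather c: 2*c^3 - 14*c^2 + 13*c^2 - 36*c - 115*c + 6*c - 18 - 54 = 2*c^3 - c^2 - 145*c - 72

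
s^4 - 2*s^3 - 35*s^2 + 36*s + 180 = (s - 6)*(s - 3)*(s + 2)*(s + 5)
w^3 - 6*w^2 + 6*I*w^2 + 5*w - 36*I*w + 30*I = (w - 5)*(w - 1)*(w + 6*I)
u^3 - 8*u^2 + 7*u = u*(u - 7)*(u - 1)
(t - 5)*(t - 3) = t^2 - 8*t + 15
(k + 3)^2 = k^2 + 6*k + 9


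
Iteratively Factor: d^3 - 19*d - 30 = (d + 2)*(d^2 - 2*d - 15) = (d + 2)*(d + 3)*(d - 5)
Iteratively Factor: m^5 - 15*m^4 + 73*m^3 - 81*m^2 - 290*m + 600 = (m + 2)*(m^4 - 17*m^3 + 107*m^2 - 295*m + 300) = (m - 3)*(m + 2)*(m^3 - 14*m^2 + 65*m - 100) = (m - 4)*(m - 3)*(m + 2)*(m^2 - 10*m + 25) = (m - 5)*(m - 4)*(m - 3)*(m + 2)*(m - 5)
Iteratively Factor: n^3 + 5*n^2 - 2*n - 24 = (n + 3)*(n^2 + 2*n - 8) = (n + 3)*(n + 4)*(n - 2)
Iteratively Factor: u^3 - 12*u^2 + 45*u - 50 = (u - 5)*(u^2 - 7*u + 10) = (u - 5)^2*(u - 2)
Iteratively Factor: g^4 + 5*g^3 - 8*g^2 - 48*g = (g - 3)*(g^3 + 8*g^2 + 16*g) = (g - 3)*(g + 4)*(g^2 + 4*g) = (g - 3)*(g + 4)^2*(g)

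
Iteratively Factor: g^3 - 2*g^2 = (g)*(g^2 - 2*g) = g^2*(g - 2)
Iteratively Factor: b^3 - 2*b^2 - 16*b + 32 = (b - 4)*(b^2 + 2*b - 8) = (b - 4)*(b - 2)*(b + 4)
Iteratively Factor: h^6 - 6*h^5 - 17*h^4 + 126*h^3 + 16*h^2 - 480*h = (h + 4)*(h^5 - 10*h^4 + 23*h^3 + 34*h^2 - 120*h) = h*(h + 4)*(h^4 - 10*h^3 + 23*h^2 + 34*h - 120) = h*(h - 3)*(h + 4)*(h^3 - 7*h^2 + 2*h + 40) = h*(h - 4)*(h - 3)*(h + 4)*(h^2 - 3*h - 10) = h*(h - 5)*(h - 4)*(h - 3)*(h + 4)*(h + 2)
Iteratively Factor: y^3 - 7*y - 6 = (y + 1)*(y^2 - y - 6) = (y + 1)*(y + 2)*(y - 3)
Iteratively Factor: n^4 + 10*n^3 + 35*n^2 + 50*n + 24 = (n + 1)*(n^3 + 9*n^2 + 26*n + 24) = (n + 1)*(n + 2)*(n^2 + 7*n + 12) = (n + 1)*(n + 2)*(n + 4)*(n + 3)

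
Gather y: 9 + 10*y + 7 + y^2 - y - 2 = y^2 + 9*y + 14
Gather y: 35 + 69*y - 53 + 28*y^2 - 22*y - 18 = 28*y^2 + 47*y - 36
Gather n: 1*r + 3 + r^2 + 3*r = r^2 + 4*r + 3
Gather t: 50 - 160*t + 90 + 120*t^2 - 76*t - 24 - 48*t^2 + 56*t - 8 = 72*t^2 - 180*t + 108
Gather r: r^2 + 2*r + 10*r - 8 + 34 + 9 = r^2 + 12*r + 35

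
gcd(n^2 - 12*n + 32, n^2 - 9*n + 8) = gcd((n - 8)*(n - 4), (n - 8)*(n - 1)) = n - 8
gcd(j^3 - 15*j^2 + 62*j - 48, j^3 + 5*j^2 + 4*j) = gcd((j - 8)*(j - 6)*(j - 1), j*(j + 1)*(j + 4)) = 1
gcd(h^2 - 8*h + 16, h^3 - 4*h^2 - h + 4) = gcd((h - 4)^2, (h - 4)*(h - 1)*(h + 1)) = h - 4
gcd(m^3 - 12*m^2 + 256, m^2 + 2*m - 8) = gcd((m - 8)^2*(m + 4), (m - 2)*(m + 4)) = m + 4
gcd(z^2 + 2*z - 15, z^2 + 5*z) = z + 5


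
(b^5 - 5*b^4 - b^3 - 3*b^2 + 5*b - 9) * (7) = 7*b^5 - 35*b^4 - 7*b^3 - 21*b^2 + 35*b - 63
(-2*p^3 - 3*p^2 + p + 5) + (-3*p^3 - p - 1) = -5*p^3 - 3*p^2 + 4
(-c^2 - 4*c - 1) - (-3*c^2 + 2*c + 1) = 2*c^2 - 6*c - 2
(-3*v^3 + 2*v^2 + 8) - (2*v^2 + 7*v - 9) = -3*v^3 - 7*v + 17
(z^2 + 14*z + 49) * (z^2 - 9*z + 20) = z^4 + 5*z^3 - 57*z^2 - 161*z + 980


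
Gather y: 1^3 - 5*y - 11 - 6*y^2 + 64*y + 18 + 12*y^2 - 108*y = 6*y^2 - 49*y + 8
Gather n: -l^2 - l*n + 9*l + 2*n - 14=-l^2 + 9*l + n*(2 - l) - 14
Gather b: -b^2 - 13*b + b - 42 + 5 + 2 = -b^2 - 12*b - 35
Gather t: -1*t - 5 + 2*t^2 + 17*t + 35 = 2*t^2 + 16*t + 30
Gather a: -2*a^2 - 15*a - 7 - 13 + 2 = -2*a^2 - 15*a - 18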